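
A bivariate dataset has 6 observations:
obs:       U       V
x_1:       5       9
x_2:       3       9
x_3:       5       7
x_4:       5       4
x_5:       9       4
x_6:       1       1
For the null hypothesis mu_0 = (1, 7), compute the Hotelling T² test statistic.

Step 1 — sample mean vector:
  mean(U) = (5 + 3 + 5 + 5 + 9 + 1) / 6 = 28/6 = 4.6667
  mean(V) = (9 + 9 + 7 + 4 + 4 + 1) / 6 = 34/6 = 5.6667
  x̄ = (4.6667, 5.6667),  deviation x̄ - mu_0 = (4.6667, 5.6667) - (1, 7) = (3.6667, -1.3333).

Step 2 — sample covariance matrix, S[i,j] = (1/(n-1)) · Σ_k (x_{k,i} - mean_i) · (x_{k,j} - mean_j), divisor n-1 = 5:
  S[U,U] = ((0.3333)·(0.3333) + (-1.6667)·(-1.6667) + (0.3333)·(0.3333) + (0.3333)·(0.3333) + (4.3333)·(4.3333) + (-3.6667)·(-3.6667)) / 5 = 35.3333/5 = 7.0667
  S[U,V] = ((0.3333)·(3.3333) + (-1.6667)·(3.3333) + (0.3333)·(1.3333) + (0.3333)·(-1.6667) + (4.3333)·(-1.6667) + (-3.6667)·(-4.6667)) / 5 = 5.3333/5 = 1.0667
  S[V,V] = ((3.3333)·(3.3333) + (3.3333)·(3.3333) + (1.3333)·(1.3333) + (-1.6667)·(-1.6667) + (-1.6667)·(-1.6667) + (-4.6667)·(-4.6667)) / 5 = 51.3333/5 = 10.2667
  S = [[7.0667, 1.0667],
 [1.0667, 10.2667]].

Step 3 — invert S. det(S) = 7.0667·10.2667 - (1.0667)² = 71.4133.
  S^{-1} = (1/det) · [[d, -b], [-b, a]] = [[0.1438, -0.0149],
 [-0.0149, 0.099]].

Step 4 — quadratic form (x̄ - mu_0)^T · S^{-1} · (x̄ - mu_0):
  S^{-1} · (x̄ - mu_0) = (0.5471, -0.1867),
  (x̄ - mu_0)^T · [...] = (3.6667)·(0.5471) + (-1.3333)·(-0.1867) = 2.2548.

Step 5 — scale by n: T² = 6 · 2.2548 = 13.5288.

T² ≈ 13.5288


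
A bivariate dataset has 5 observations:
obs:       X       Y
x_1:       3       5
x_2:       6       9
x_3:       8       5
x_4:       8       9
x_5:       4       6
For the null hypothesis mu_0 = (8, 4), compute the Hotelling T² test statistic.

Step 1 — sample mean vector:
  mean(X) = (3 + 6 + 8 + 8 + 4) / 5 = 29/5 = 5.8
  mean(Y) = (5 + 9 + 5 + 9 + 6) / 5 = 34/5 = 6.8
  x̄ = (5.8, 6.8),  deviation x̄ - mu_0 = (5.8, 6.8) - (8, 4) = (-2.2, 2.8).

Step 2 — sample covariance matrix, S[i,j] = (1/(n-1)) · Σ_k (x_{k,i} - mean_i) · (x_{k,j} - mean_j), divisor n-1 = 4:
  S[X,X] = ((-2.8)·(-2.8) + (0.2)·(0.2) + (2.2)·(2.2) + (2.2)·(2.2) + (-1.8)·(-1.8)) / 4 = 20.8/4 = 5.2
  S[X,Y] = ((-2.8)·(-1.8) + (0.2)·(2.2) + (2.2)·(-1.8) + (2.2)·(2.2) + (-1.8)·(-0.8)) / 4 = 7.8/4 = 1.95
  S[Y,Y] = ((-1.8)·(-1.8) + (2.2)·(2.2) + (-1.8)·(-1.8) + (2.2)·(2.2) + (-0.8)·(-0.8)) / 4 = 16.8/4 = 4.2
  S = [[5.2, 1.95],
 [1.95, 4.2]].

Step 3 — invert S. det(S) = 5.2·4.2 - (1.95)² = 18.0375.
  S^{-1} = (1/det) · [[d, -b], [-b, a]] = [[0.2328, -0.1081],
 [-0.1081, 0.2883]].

Step 4 — quadratic form (x̄ - mu_0)^T · S^{-1} · (x̄ - mu_0):
  S^{-1} · (x̄ - mu_0) = (-0.815, 1.045),
  (x̄ - mu_0)^T · [...] = (-2.2)·(-0.815) + (2.8)·(1.045) = 4.7191.

Step 5 — scale by n: T² = 5 · 4.7191 = 23.5953.

T² ≈ 23.5953


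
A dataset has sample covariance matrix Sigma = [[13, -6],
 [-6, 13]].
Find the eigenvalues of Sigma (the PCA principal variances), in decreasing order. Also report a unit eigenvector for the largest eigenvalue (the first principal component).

Step 1 — characteristic polynomial of 2×2 Sigma:
  det(Sigma - λI) = λ² - trace · λ + det = 0.
  trace = 13 + 13 = 26, det = 13·13 - (-6)² = 133.
Step 2 — discriminant:
  Δ = trace² - 4·det = 676 - 532 = 144.
Step 3 — eigenvalues:
  λ = (trace ± √Δ)/2 = (26 ± 12)/2,
  λ_1 = 19,  λ_2 = 7.

Step 4 — unit eigenvector for λ_1: solve (Sigma - λ_1 I)v = 0. First row:
  (13 - 19)·v_x + (-6)·v_y = 0, i.e. (-6)·v_x + (-6)·v_y = 0,
  so v ∝ (b, λ_1 - a) = (-6, 6); multiply by -1 so the first entry is positive: u = (6, -6).
  ||u|| = √((6)² + (-6)²) = √(72) ≈ 8.4853,
  v_1 = u/||u|| ≈ (0.7071, -0.7071) (||v_1|| = 1).

λ_1 = 19,  λ_2 = 7;  v_1 ≈ (0.7071, -0.7071)


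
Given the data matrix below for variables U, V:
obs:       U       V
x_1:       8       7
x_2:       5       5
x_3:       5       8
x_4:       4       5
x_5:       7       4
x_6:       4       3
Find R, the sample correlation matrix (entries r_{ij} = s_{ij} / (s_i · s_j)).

Step 1 — column means:
  mean(U) = (8 + 5 + 5 + 4 + 7 + 4) / 6 = 33/6 = 5.5
  mean(V) = (7 + 5 + 8 + 5 + 4 + 3) / 6 = 32/6 = 5.3333

Step 2 — sample variances and covariances s[i,j] = (1/(n-1)) · Σ_k (x_{k,i} - mean_i) · (x_{k,j} - mean_j), with n-1 = 5:
  s[U,U] = ((2.5)·(2.5) + (-0.5)·(-0.5) + (-0.5)·(-0.5) + (-1.5)·(-1.5) + (1.5)·(1.5) + (-1.5)·(-1.5)) / 5 = 13.5/5 = 2.7
  s[U,V] = ((2.5)·(1.6667) + (-0.5)·(-0.3333) + (-0.5)·(2.6667) + (-1.5)·(-0.3333) + (1.5)·(-1.3333) + (-1.5)·(-2.3333)) / 5 = 5/5 = 1
  s[V,V] = ((1.6667)·(1.6667) + (-0.3333)·(-0.3333) + (2.6667)·(2.6667) + (-0.3333)·(-0.3333) + (-1.3333)·(-1.3333) + (-2.3333)·(-2.3333)) / 5 = 17.3333/5 = 3.4667
  Sample standard deviations s_i = √(s[i,i]):
  s(U) = √(2.7) = 1.6432
  s(V) = √(3.4667) = 1.8619

Step 3 — r_{ij} = s_{ij} / (s_i · s_j):
  r[U,U] = 1 (diagonal).
  r[U,V] = 1 / (1.6432 · 1.8619) = 1 / 3.0594 = 0.3269
  r[V,V] = 1 (diagonal).

R is symmetric with unit diagonal. Assembling:

R = [[1, 0.3269],
 [0.3269, 1]]


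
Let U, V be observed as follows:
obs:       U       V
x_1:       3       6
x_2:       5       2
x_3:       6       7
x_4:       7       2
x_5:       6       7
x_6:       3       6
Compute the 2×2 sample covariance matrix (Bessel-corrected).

Step 1 — column means:
  mean(U) = (3 + 5 + 6 + 7 + 6 + 3) / 6 = 30/6 = 5
  mean(V) = (6 + 2 + 7 + 2 + 7 + 6) / 6 = 30/6 = 5

Step 2 — sample covariance S[i,j] = (1/(n-1)) · Σ_k (x_{k,i} - mean_i) · (x_{k,j} - mean_j), with n-1 = 5.
  S[U,U] = ((-2)·(-2) + (0)·(0) + (1)·(1) + (2)·(2) + (1)·(1) + (-2)·(-2)) / 5 = 14/5 = 2.8
  S[U,V] = ((-2)·(1) + (0)·(-3) + (1)·(2) + (2)·(-3) + (1)·(2) + (-2)·(1)) / 5 = -6/5 = -1.2
  S[V,V] = ((1)·(1) + (-3)·(-3) + (2)·(2) + (-3)·(-3) + (2)·(2) + (1)·(1)) / 5 = 28/5 = 5.6

S is symmetric (S[j,i] = S[i,j]). Assembling:

S = [[2.8, -1.2],
 [-1.2, 5.6]]


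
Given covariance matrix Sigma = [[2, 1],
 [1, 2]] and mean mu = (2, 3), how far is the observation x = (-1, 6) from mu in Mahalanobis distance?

Step 1 — centre the observation: (x - mu) = (-3, 3).

Step 2 — invert Sigma. det(Sigma) = 2·2 - (1)² = 3.
  Sigma^{-1} = (1/det) · [[d, -b], [-b, a]] = [[0.6667, -0.3333],
 [-0.3333, 0.6667]].

Step 3 — form the quadratic (x - mu)^T · Sigma^{-1} · (x - mu):
  Sigma^{-1} · (x - mu) = (-3, 3).
  (x - mu)^T · [Sigma^{-1} · (x - mu)] = (-3)·(-3) + (3)·(3) = 18.

Step 4 — take square root: d = √(18) ≈ 4.2426.

d(x, mu) = √(18) ≈ 4.2426


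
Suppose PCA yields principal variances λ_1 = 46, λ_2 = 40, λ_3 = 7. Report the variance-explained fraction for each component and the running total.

Step 1 — total variance = trace(Sigma) = Σ λ_i = 46 + 40 + 7 = 93.

Step 2 — fraction explained by component i = λ_i / Σ λ:
  PC1: 46/93 = 0.4946
  PC2: 40/93 = 0.4301
  PC3: 7/93 = 0.0753

Step 3 — cumulative fraction after k components = (λ_1 + ... + λ_k) / Σ λ:
  k = 1: 46/93 = 0.4946
  k = 2: (46 + 40)/93 = 86/93 = 0.9247
  k = 3: (46 + 40 + 7)/93 = 93/93 = 1

Summary (fraction, with percent):

explained: PC1 0.4946 (49.46%), PC2 0.4301 (43.01%), PC3 0.0753 (7.53%);  cumulative: 0.4946, 0.9247, 1


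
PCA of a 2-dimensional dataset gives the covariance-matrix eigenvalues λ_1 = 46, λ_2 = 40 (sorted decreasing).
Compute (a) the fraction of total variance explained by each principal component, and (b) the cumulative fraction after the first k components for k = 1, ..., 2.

Step 1 — total variance = trace(Sigma) = Σ λ_i = 46 + 40 = 86.

Step 2 — fraction explained by component i = λ_i / Σ λ:
  PC1: 46/86 = 0.5349
  PC2: 40/86 = 0.4651

Step 3 — cumulative fraction after k components = (λ_1 + ... + λ_k) / Σ λ:
  k = 1: 46/86 = 0.5349
  k = 2: (46 + 40)/86 = 86/86 = 1

Summary (fraction, with percent):

explained: PC1 0.5349 (53.49%), PC2 0.4651 (46.51%);  cumulative: 0.5349, 1


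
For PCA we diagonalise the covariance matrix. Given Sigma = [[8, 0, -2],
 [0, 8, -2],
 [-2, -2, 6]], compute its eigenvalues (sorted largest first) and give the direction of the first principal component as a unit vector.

Step 1 — characteristic polynomial p(λ) = det(λI - Sigma) = λ³ - tr·λ² + c_1·λ - det, where tr = trace, c_1 = sum of the principal 2×2 minors, det = det(Sigma):
  tr = 8 + 8 + 6 = 22,
  c_1 = (8·8 - (0)²) + (8·6 - (-2)²) + (8·6 - (-2)²) = 64 + 44 + 44 = 152,
  det = 8·(8·6 - (-2)²) - (0)·((0)·6 - (-2)·(-2)) + (-2)·((0)·(-2) - 8·(-2)) = 8·(44) - (0)·(-4) + (-2)·(16) = 320.
  So p(λ) = λ³ - 22λ² + 152λ - 320.
Step 2 — look for an integer root (rational root theorem: any rational root is an integer divisor of 320). Testing λ = 4:
  p(4) = 64 - 352 + 608 - 320 = 0  ✓
  Dividing out (λ - 4): p(λ) = (λ - 4)(λ² - 18λ + 80).
Step 3 — remaining eigenvalues from the quadratic λ² - 18λ + 80 = 0:
  Δ = 18² - 4·80 = 324 - 320 = 4,  λ = (18 ± √4)/2 = (18 ± 2)/2 = 10 or 8.
  Sorted: λ_1 = 10,  λ_2 = 8,  λ_3 = 4  (check: sum = 22 = tr ✓).

Step 4 — unit eigenvector for λ_1 = 10: v spans the null space of (Sigma - λ_1 I), whose rows are
  r_1 = (-2, 0, -2),  r_2 = (0, -2, -2),  r_3 = (-2, -2, -4).
  v is orthogonal to every row, so take v ∝ r_1 × r_2 = ((0)·(-2) - (-2)·(-2), (-2)·(0) - (-2)·(-2), (-2)·(-2) - (0)·(0)) = (-4, -4, 4).
  Rescale (divide by 4; multiply by -1 so the first nonzero entry is positive): u = (1, 1, -1).
  ||u|| = √((1)² + (1)² + (-1)²) = √(3) ≈ 1.7321,  v_1 = u/||u|| ≈ (0.5774, 0.5774, -0.5774) (||v_1|| = 1).

λ_1 = 10,  λ_2 = 8,  λ_3 = 4;  v_1 ≈ (0.5774, 0.5774, -0.5774)


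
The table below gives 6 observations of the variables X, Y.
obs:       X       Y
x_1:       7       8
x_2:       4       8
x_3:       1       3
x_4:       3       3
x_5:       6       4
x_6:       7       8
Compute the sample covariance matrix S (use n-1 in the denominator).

Step 1 — column means:
  mean(X) = (7 + 4 + 1 + 3 + 6 + 7) / 6 = 28/6 = 4.6667
  mean(Y) = (8 + 8 + 3 + 3 + 4 + 8) / 6 = 34/6 = 5.6667

Step 2 — sample covariance S[i,j] = (1/(n-1)) · Σ_k (x_{k,i} - mean_i) · (x_{k,j} - mean_j), with n-1 = 5.
  S[X,X] = ((2.3333)·(2.3333) + (-0.6667)·(-0.6667) + (-3.6667)·(-3.6667) + (-1.6667)·(-1.6667) + (1.3333)·(1.3333) + (2.3333)·(2.3333)) / 5 = 29.3333/5 = 5.8667
  S[X,Y] = ((2.3333)·(2.3333) + (-0.6667)·(2.3333) + (-3.6667)·(-2.6667) + (-1.6667)·(-2.6667) + (1.3333)·(-1.6667) + (2.3333)·(2.3333)) / 5 = 21.3333/5 = 4.2667
  S[Y,Y] = ((2.3333)·(2.3333) + (2.3333)·(2.3333) + (-2.6667)·(-2.6667) + (-2.6667)·(-2.6667) + (-1.6667)·(-1.6667) + (2.3333)·(2.3333)) / 5 = 33.3333/5 = 6.6667

S is symmetric (S[j,i] = S[i,j]). Assembling:

S = [[5.8667, 4.2667],
 [4.2667, 6.6667]]


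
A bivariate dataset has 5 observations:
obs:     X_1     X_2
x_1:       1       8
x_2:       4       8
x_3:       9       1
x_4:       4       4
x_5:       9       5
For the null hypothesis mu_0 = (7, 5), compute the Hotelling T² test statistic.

Step 1 — sample mean vector:
  mean(X_1) = (1 + 4 + 9 + 4 + 9) / 5 = 27/5 = 5.4
  mean(X_2) = (8 + 8 + 1 + 4 + 5) / 5 = 26/5 = 5.2
  x̄ = (5.4, 5.2),  deviation x̄ - mu_0 = (5.4, 5.2) - (7, 5) = (-1.6, 0.2).

Step 2 — sample covariance matrix, S[i,j] = (1/(n-1)) · Σ_k (x_{k,i} - mean_i) · (x_{k,j} - mean_j), divisor n-1 = 4:
  S[X_1,X_1] = ((-4.4)·(-4.4) + (-1.4)·(-1.4) + (3.6)·(3.6) + (-1.4)·(-1.4) + (3.6)·(3.6)) / 4 = 49.2/4 = 12.3
  S[X_1,X_2] = ((-4.4)·(2.8) + (-1.4)·(2.8) + (3.6)·(-4.2) + (-1.4)·(-1.2) + (3.6)·(-0.2)) / 4 = -30.4/4 = -7.6
  S[X_2,X_2] = ((2.8)·(2.8) + (2.8)·(2.8) + (-4.2)·(-4.2) + (-1.2)·(-1.2) + (-0.2)·(-0.2)) / 4 = 34.8/4 = 8.7
  S = [[12.3, -7.6],
 [-7.6, 8.7]].

Step 3 — invert S. det(S) = 12.3·8.7 - (-7.6)² = 49.25.
  S^{-1} = (1/det) · [[d, -b], [-b, a]] = [[0.1766, 0.1543],
 [0.1543, 0.2497]].

Step 4 — quadratic form (x̄ - mu_0)^T · S^{-1} · (x̄ - mu_0):
  S^{-1} · (x̄ - mu_0) = (-0.2518, -0.197),
  (x̄ - mu_0)^T · [...] = (-1.6)·(-0.2518) + (0.2)·(-0.197) = 0.3635.

Step 5 — scale by n: T² = 5 · 0.3635 = 1.8173.

T² ≈ 1.8173


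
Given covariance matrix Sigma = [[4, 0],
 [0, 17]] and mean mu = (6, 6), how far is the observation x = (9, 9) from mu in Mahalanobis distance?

Step 1 — centre the observation: (x - mu) = (3, 3).

Step 2 — invert Sigma. det(Sigma) = 4·17 - (0)² = 68.
  Sigma^{-1} = (1/det) · [[d, -b], [-b, a]] = [[0.25, 0],
 [0, 0.0588]].

Step 3 — form the quadratic (x - mu)^T · Sigma^{-1} · (x - mu):
  Sigma^{-1} · (x - mu) = (0.75, 0.1765).
  (x - mu)^T · [Sigma^{-1} · (x - mu)] = (3)·(0.75) + (3)·(0.1765) = 2.7794.

Step 4 — take square root: d = √(2.7794) ≈ 1.6672.

d(x, mu) = √(2.7794) ≈ 1.6672


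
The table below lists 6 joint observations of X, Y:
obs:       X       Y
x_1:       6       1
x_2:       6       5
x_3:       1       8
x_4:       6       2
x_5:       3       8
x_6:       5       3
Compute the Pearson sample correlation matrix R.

Step 1 — column means:
  mean(X) = (6 + 6 + 1 + 6 + 3 + 5) / 6 = 27/6 = 4.5
  mean(Y) = (1 + 5 + 8 + 2 + 8 + 3) / 6 = 27/6 = 4.5

Step 2 — sample variances and covariances s[i,j] = (1/(n-1)) · Σ_k (x_{k,i} - mean_i) · (x_{k,j} - mean_j), with n-1 = 5:
  s[X,X] = ((1.5)·(1.5) + (1.5)·(1.5) + (-3.5)·(-3.5) + (1.5)·(1.5) + (-1.5)·(-1.5) + (0.5)·(0.5)) / 5 = 21.5/5 = 4.3
  s[X,Y] = ((1.5)·(-3.5) + (1.5)·(0.5) + (-3.5)·(3.5) + (1.5)·(-2.5) + (-1.5)·(3.5) + (0.5)·(-1.5)) / 5 = -26.5/5 = -5.3
  s[Y,Y] = ((-3.5)·(-3.5) + (0.5)·(0.5) + (3.5)·(3.5) + (-2.5)·(-2.5) + (3.5)·(3.5) + (-1.5)·(-1.5)) / 5 = 45.5/5 = 9.1
  Sample standard deviations s_i = √(s[i,i]):
  s(X) = √(4.3) = 2.0736
  s(Y) = √(9.1) = 3.0166

Step 3 — r_{ij} = s_{ij} / (s_i · s_j):
  r[X,X] = 1 (diagonal).
  r[X,Y] = -5.3 / (2.0736 · 3.0166) = -5.3 / 6.2554 = -0.8473
  r[Y,Y] = 1 (diagonal).

R is symmetric with unit diagonal. Assembling:

R = [[1, -0.8473],
 [-0.8473, 1]]


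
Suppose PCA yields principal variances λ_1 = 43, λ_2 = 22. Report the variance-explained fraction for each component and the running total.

Step 1 — total variance = trace(Sigma) = Σ λ_i = 43 + 22 = 65.

Step 2 — fraction explained by component i = λ_i / Σ λ:
  PC1: 43/65 = 0.6615
  PC2: 22/65 = 0.3385

Step 3 — cumulative fraction after k components = (λ_1 + ... + λ_k) / Σ λ:
  k = 1: 43/65 = 0.6615
  k = 2: (43 + 22)/65 = 65/65 = 1

Summary (fraction, with percent):

explained: PC1 0.6615 (66.15%), PC2 0.3385 (33.85%);  cumulative: 0.6615, 1


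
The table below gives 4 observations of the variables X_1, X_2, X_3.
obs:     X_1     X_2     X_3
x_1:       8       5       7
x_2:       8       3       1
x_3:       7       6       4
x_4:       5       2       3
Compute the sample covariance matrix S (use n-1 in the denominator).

Step 1 — column means:
  mean(X_1) = (8 + 8 + 7 + 5) / 4 = 28/4 = 7
  mean(X_2) = (5 + 3 + 6 + 2) / 4 = 16/4 = 4
  mean(X_3) = (7 + 1 + 4 + 3) / 4 = 15/4 = 3.75

Step 2 — sample covariance S[i,j] = (1/(n-1)) · Σ_k (x_{k,i} - mean_i) · (x_{k,j} - mean_j), with n-1 = 3.
  S[X_1,X_1] = ((1)·(1) + (1)·(1) + (0)·(0) + (-2)·(-2)) / 3 = 6/3 = 2
  S[X_1,X_2] = ((1)·(1) + (1)·(-1) + (0)·(2) + (-2)·(-2)) / 3 = 4/3 = 1.3333
  S[X_1,X_3] = ((1)·(3.25) + (1)·(-2.75) + (0)·(0.25) + (-2)·(-0.75)) / 3 = 2/3 = 0.6667
  S[X_2,X_2] = ((1)·(1) + (-1)·(-1) + (2)·(2) + (-2)·(-2)) / 3 = 10/3 = 3.3333
  S[X_2,X_3] = ((1)·(3.25) + (-1)·(-2.75) + (2)·(0.25) + (-2)·(-0.75)) / 3 = 8/3 = 2.6667
  S[X_3,X_3] = ((3.25)·(3.25) + (-2.75)·(-2.75) + (0.25)·(0.25) + (-0.75)·(-0.75)) / 3 = 18.75/3 = 6.25

S is symmetric (S[j,i] = S[i,j]). Assembling:

S = [[2, 1.3333, 0.6667],
 [1.3333, 3.3333, 2.6667],
 [0.6667, 2.6667, 6.25]]


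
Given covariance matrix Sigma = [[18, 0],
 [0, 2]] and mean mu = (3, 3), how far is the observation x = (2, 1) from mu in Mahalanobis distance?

Step 1 — centre the observation: (x - mu) = (-1, -2).

Step 2 — invert Sigma. det(Sigma) = 18·2 - (0)² = 36.
  Sigma^{-1} = (1/det) · [[d, -b], [-b, a]] = [[0.0556, 0],
 [0, 0.5]].

Step 3 — form the quadratic (x - mu)^T · Sigma^{-1} · (x - mu):
  Sigma^{-1} · (x - mu) = (-0.0556, -1).
  (x - mu)^T · [Sigma^{-1} · (x - mu)] = (-1)·(-0.0556) + (-2)·(-1) = 2.0556.

Step 4 — take square root: d = √(2.0556) ≈ 1.4337.

d(x, mu) = √(2.0556) ≈ 1.4337


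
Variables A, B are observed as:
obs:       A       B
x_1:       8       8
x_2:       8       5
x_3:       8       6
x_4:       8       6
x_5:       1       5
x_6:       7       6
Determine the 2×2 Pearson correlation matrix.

Step 1 — column means:
  mean(A) = (8 + 8 + 8 + 8 + 1 + 7) / 6 = 40/6 = 6.6667
  mean(B) = (8 + 5 + 6 + 6 + 5 + 6) / 6 = 36/6 = 6

Step 2 — sample variances and covariances s[i,j] = (1/(n-1)) · Σ_k (x_{k,i} - mean_i) · (x_{k,j} - mean_j), with n-1 = 5:
  s[A,A] = ((1.3333)·(1.3333) + (1.3333)·(1.3333) + (1.3333)·(1.3333) + (1.3333)·(1.3333) + (-5.6667)·(-5.6667) + (0.3333)·(0.3333)) / 5 = 39.3333/5 = 7.8667
  s[A,B] = ((1.3333)·(2) + (1.3333)·(-1) + (1.3333)·(0) + (1.3333)·(0) + (-5.6667)·(-1) + (0.3333)·(0)) / 5 = 7/5 = 1.4
  s[B,B] = ((2)·(2) + (-1)·(-1) + (0)·(0) + (0)·(0) + (-1)·(-1) + (0)·(0)) / 5 = 6/5 = 1.2
  Sample standard deviations s_i = √(s[i,i]):
  s(A) = √(7.8667) = 2.8048
  s(B) = √(1.2) = 1.0954

Step 3 — r_{ij} = s_{ij} / (s_i · s_j):
  r[A,A] = 1 (diagonal).
  r[A,B] = 1.4 / (2.8048 · 1.0954) = 1.4 / 3.0725 = 0.4557
  r[B,B] = 1 (diagonal).

R is symmetric with unit diagonal. Assembling:

R = [[1, 0.4557],
 [0.4557, 1]]


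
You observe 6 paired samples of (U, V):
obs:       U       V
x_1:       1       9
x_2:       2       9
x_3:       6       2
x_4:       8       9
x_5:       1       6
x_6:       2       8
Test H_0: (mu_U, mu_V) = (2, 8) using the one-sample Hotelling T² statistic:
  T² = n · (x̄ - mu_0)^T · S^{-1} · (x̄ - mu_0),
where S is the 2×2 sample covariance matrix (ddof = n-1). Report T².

Step 1 — sample mean vector:
  mean(U) = (1 + 2 + 6 + 8 + 1 + 2) / 6 = 20/6 = 3.3333
  mean(V) = (9 + 9 + 2 + 9 + 6 + 8) / 6 = 43/6 = 7.1667
  x̄ = (3.3333, 7.1667),  deviation x̄ - mu_0 = (3.3333, 7.1667) - (2, 8) = (1.3333, -0.8333).

Step 2 — sample covariance matrix, S[i,j] = (1/(n-1)) · Σ_k (x_{k,i} - mean_i) · (x_{k,j} - mean_j), divisor n-1 = 5:
  S[U,U] = ((-2.3333)·(-2.3333) + (-1.3333)·(-1.3333) + (2.6667)·(2.6667) + (4.6667)·(4.6667) + (-2.3333)·(-2.3333) + (-1.3333)·(-1.3333)) / 5 = 43.3333/5 = 8.6667
  S[U,V] = ((-2.3333)·(1.8333) + (-1.3333)·(1.8333) + (2.6667)·(-5.1667) + (4.6667)·(1.8333) + (-2.3333)·(-1.1667) + (-1.3333)·(0.8333)) / 5 = -10.3333/5 = -2.0667
  S[V,V] = ((1.8333)·(1.8333) + (1.8333)·(1.8333) + (-5.1667)·(-5.1667) + (1.8333)·(1.8333) + (-1.1667)·(-1.1667) + (0.8333)·(0.8333)) / 5 = 38.8333/5 = 7.7667
  S = [[8.6667, -2.0667],
 [-2.0667, 7.7667]].

Step 3 — invert S. det(S) = 8.6667·7.7667 - (-2.0667)² = 63.04.
  S^{-1} = (1/det) · [[d, -b], [-b, a]] = [[0.1232, 0.0328],
 [0.0328, 0.1375]].

Step 4 — quadratic form (x̄ - mu_0)^T · S^{-1} · (x̄ - mu_0):
  S^{-1} · (x̄ - mu_0) = (0.137, -0.0709),
  (x̄ - mu_0)^T · [...] = (1.3333)·(0.137) + (-0.8333)·(-0.0709) = 0.2416.

Step 5 — scale by n: T² = 6 · 0.2416 = 1.4499.

T² ≈ 1.4499


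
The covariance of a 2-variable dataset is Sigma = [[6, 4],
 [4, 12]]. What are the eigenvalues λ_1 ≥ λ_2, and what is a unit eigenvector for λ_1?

Step 1 — characteristic polynomial of 2×2 Sigma:
  det(Sigma - λI) = λ² - trace · λ + det = 0.
  trace = 6 + 12 = 18, det = 6·12 - (4)² = 56.
Step 2 — discriminant:
  Δ = trace² - 4·det = 324 - 224 = 100.
Step 3 — eigenvalues:
  λ = (trace ± √Δ)/2 = (18 ± 10)/2,
  λ_1 = 14,  λ_2 = 4.

Step 4 — unit eigenvector for λ_1: solve (Sigma - λ_1 I)v = 0. First row:
  (6 - 14)·v_x + (4)·v_y = 0, i.e. (-8)·v_x + (4)·v_y = 0,
  so v ∝ (b, λ_1 - a) = (4, 8) = u.
  ||u|| = √((4)² + (8)²) = √(80) ≈ 8.9443,
  v_1 = u/||u|| ≈ (0.4472, 0.8944) (||v_1|| = 1).

λ_1 = 14,  λ_2 = 4;  v_1 ≈ (0.4472, 0.8944)


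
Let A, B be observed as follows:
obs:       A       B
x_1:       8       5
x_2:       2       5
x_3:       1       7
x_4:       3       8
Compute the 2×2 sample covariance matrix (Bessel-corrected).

Step 1 — column means:
  mean(A) = (8 + 2 + 1 + 3) / 4 = 14/4 = 3.5
  mean(B) = (5 + 5 + 7 + 8) / 4 = 25/4 = 6.25

Step 2 — sample covariance S[i,j] = (1/(n-1)) · Σ_k (x_{k,i} - mean_i) · (x_{k,j} - mean_j), with n-1 = 3.
  S[A,A] = ((4.5)·(4.5) + (-1.5)·(-1.5) + (-2.5)·(-2.5) + (-0.5)·(-0.5)) / 3 = 29/3 = 9.6667
  S[A,B] = ((4.5)·(-1.25) + (-1.5)·(-1.25) + (-2.5)·(0.75) + (-0.5)·(1.75)) / 3 = -6.5/3 = -2.1667
  S[B,B] = ((-1.25)·(-1.25) + (-1.25)·(-1.25) + (0.75)·(0.75) + (1.75)·(1.75)) / 3 = 6.75/3 = 2.25

S is symmetric (S[j,i] = S[i,j]). Assembling:

S = [[9.6667, -2.1667],
 [-2.1667, 2.25]]


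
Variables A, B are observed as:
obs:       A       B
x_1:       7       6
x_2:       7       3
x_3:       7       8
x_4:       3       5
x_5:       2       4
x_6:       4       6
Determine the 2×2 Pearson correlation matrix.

Step 1 — column means:
  mean(A) = (7 + 7 + 7 + 3 + 2 + 4) / 6 = 30/6 = 5
  mean(B) = (6 + 3 + 8 + 5 + 4 + 6) / 6 = 32/6 = 5.3333

Step 2 — sample variances and covariances s[i,j] = (1/(n-1)) · Σ_k (x_{k,i} - mean_i) · (x_{k,j} - mean_j), with n-1 = 5:
  s[A,A] = ((2)·(2) + (2)·(2) + (2)·(2) + (-2)·(-2) + (-3)·(-3) + (-1)·(-1)) / 5 = 26/5 = 5.2
  s[A,B] = ((2)·(0.6667) + (2)·(-2.3333) + (2)·(2.6667) + (-2)·(-0.3333) + (-3)·(-1.3333) + (-1)·(0.6667)) / 5 = 6/5 = 1.2
  s[B,B] = ((0.6667)·(0.6667) + (-2.3333)·(-2.3333) + (2.6667)·(2.6667) + (-0.3333)·(-0.3333) + (-1.3333)·(-1.3333) + (0.6667)·(0.6667)) / 5 = 15.3333/5 = 3.0667
  Sample standard deviations s_i = √(s[i,i]):
  s(A) = √(5.2) = 2.2804
  s(B) = √(3.0667) = 1.7512

Step 3 — r_{ij} = s_{ij} / (s_i · s_j):
  r[A,A] = 1 (diagonal).
  r[A,B] = 1.2 / (2.2804 · 1.7512) = 1.2 / 3.9933 = 0.3005
  r[B,B] = 1 (diagonal).

R is symmetric with unit diagonal. Assembling:

R = [[1, 0.3005],
 [0.3005, 1]]


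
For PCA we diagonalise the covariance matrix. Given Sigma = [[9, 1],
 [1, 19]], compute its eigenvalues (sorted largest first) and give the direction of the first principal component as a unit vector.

Step 1 — characteristic polynomial of 2×2 Sigma:
  det(Sigma - λI) = λ² - trace · λ + det = 0.
  trace = 9 + 19 = 28, det = 9·19 - (1)² = 170.
Step 2 — discriminant:
  Δ = trace² - 4·det = 784 - 680 = 104.
Step 3 — eigenvalues:
  λ = (trace ± √Δ)/2 = (28 ± 10.198)/2,
  λ_1 = 19.099,  λ_2 = 8.901.

Step 4 — unit eigenvector for λ_1: solve (Sigma - λ_1 I)v = 0. First row:
  (9 - 19.099)·v_x + (1)·v_y = 0, i.e. (-10.099)·v_x + (1)·v_y = 0,
  so v ∝ (b, λ_1 - a) = (1, 10.099) = u.
  ||u|| = √((1)² + (10.099)²) = √(102.9902) ≈ 10.1484,
  v_1 = u/||u|| ≈ (0.0985, 0.9951) (||v_1|| = 1).

λ_1 = 19.099,  λ_2 = 8.901;  v_1 ≈ (0.0985, 0.9951)


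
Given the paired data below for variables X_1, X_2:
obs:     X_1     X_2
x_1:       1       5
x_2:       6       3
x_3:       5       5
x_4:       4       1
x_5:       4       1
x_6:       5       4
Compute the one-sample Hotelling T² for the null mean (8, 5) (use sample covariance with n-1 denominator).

Step 1 — sample mean vector:
  mean(X_1) = (1 + 6 + 5 + 4 + 4 + 5) / 6 = 25/6 = 4.1667
  mean(X_2) = (5 + 3 + 5 + 1 + 1 + 4) / 6 = 19/6 = 3.1667
  x̄ = (4.1667, 3.1667),  deviation x̄ - mu_0 = (4.1667, 3.1667) - (8, 5) = (-3.8333, -1.8333).

Step 2 — sample covariance matrix, S[i,j] = (1/(n-1)) · Σ_k (x_{k,i} - mean_i) · (x_{k,j} - mean_j), divisor n-1 = 5:
  S[X_1,X_1] = ((-3.1667)·(-3.1667) + (1.8333)·(1.8333) + (0.8333)·(0.8333) + (-0.1667)·(-0.1667) + (-0.1667)·(-0.1667) + (0.8333)·(0.8333)) / 5 = 14.8333/5 = 2.9667
  S[X_1,X_2] = ((-3.1667)·(1.8333) + (1.8333)·(-0.1667) + (0.8333)·(1.8333) + (-0.1667)·(-2.1667) + (-0.1667)·(-2.1667) + (0.8333)·(0.8333)) / 5 = -3.1667/5 = -0.6333
  S[X_2,X_2] = ((1.8333)·(1.8333) + (-0.1667)·(-0.1667) + (1.8333)·(1.8333) + (-2.1667)·(-2.1667) + (-2.1667)·(-2.1667) + (0.8333)·(0.8333)) / 5 = 16.8333/5 = 3.3667
  S = [[2.9667, -0.6333],
 [-0.6333, 3.3667]].

Step 3 — invert S. det(S) = 2.9667·3.3667 - (-0.6333)² = 9.5867.
  S^{-1} = (1/det) · [[d, -b], [-b, a]] = [[0.3512, 0.0661],
 [0.0661, 0.3095]].

Step 4 — quadratic form (x̄ - mu_0)^T · S^{-1} · (x̄ - mu_0):
  S^{-1} · (x̄ - mu_0) = (-1.4673, -0.8206),
  (x̄ - mu_0)^T · [...] = (-3.8333)·(-1.4673) + (-1.8333)·(-0.8206) = 7.1291.

Step 5 — scale by n: T² = 6 · 7.1291 = 42.7747.

T² ≈ 42.7747


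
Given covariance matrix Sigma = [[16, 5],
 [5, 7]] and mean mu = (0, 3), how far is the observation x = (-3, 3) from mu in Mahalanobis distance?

Step 1 — centre the observation: (x - mu) = (-3, 0).

Step 2 — invert Sigma. det(Sigma) = 16·7 - (5)² = 87.
  Sigma^{-1} = (1/det) · [[d, -b], [-b, a]] = [[0.0805, -0.0575],
 [-0.0575, 0.1839]].

Step 3 — form the quadratic (x - mu)^T · Sigma^{-1} · (x - mu):
  Sigma^{-1} · (x - mu) = (-0.2414, 0.1724).
  (x - mu)^T · [Sigma^{-1} · (x - mu)] = (-3)·(-0.2414) + (0)·(0.1724) = 0.7241.

Step 4 — take square root: d = √(0.7241) ≈ 0.851.

d(x, mu) = √(0.7241) ≈ 0.851


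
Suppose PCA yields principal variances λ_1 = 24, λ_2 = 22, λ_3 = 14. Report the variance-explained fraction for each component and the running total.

Step 1 — total variance = trace(Sigma) = Σ λ_i = 24 + 22 + 14 = 60.

Step 2 — fraction explained by component i = λ_i / Σ λ:
  PC1: 24/60 = 0.4
  PC2: 22/60 = 0.3667
  PC3: 14/60 = 0.2333

Step 3 — cumulative fraction after k components = (λ_1 + ... + λ_k) / Σ λ:
  k = 1: 24/60 = 0.4
  k = 2: (24 + 22)/60 = 46/60 = 0.7667
  k = 3: (24 + 22 + 14)/60 = 60/60 = 1

Summary (fraction, with percent):

explained: PC1 0.4 (40%), PC2 0.3667 (36.67%), PC3 0.2333 (23.33%);  cumulative: 0.4, 0.7667, 1


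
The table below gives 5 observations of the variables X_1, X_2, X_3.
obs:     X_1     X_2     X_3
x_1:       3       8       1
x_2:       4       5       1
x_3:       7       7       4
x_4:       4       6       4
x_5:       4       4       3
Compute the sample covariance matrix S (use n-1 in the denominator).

Step 1 — column means:
  mean(X_1) = (3 + 4 + 7 + 4 + 4) / 5 = 22/5 = 4.4
  mean(X_2) = (8 + 5 + 7 + 6 + 4) / 5 = 30/5 = 6
  mean(X_3) = (1 + 1 + 4 + 4 + 3) / 5 = 13/5 = 2.6

Step 2 — sample covariance S[i,j] = (1/(n-1)) · Σ_k (x_{k,i} - mean_i) · (x_{k,j} - mean_j), with n-1 = 4.
  S[X_1,X_1] = ((-1.4)·(-1.4) + (-0.4)·(-0.4) + (2.6)·(2.6) + (-0.4)·(-0.4) + (-0.4)·(-0.4)) / 4 = 9.2/4 = 2.3
  S[X_1,X_2] = ((-1.4)·(2) + (-0.4)·(-1) + (2.6)·(1) + (-0.4)·(0) + (-0.4)·(-2)) / 4 = 1/4 = 0.25
  S[X_1,X_3] = ((-1.4)·(-1.6) + (-0.4)·(-1.6) + (2.6)·(1.4) + (-0.4)·(1.4) + (-0.4)·(0.4)) / 4 = 5.8/4 = 1.45
  S[X_2,X_2] = ((2)·(2) + (-1)·(-1) + (1)·(1) + (0)·(0) + (-2)·(-2)) / 4 = 10/4 = 2.5
  S[X_2,X_3] = ((2)·(-1.6) + (-1)·(-1.6) + (1)·(1.4) + (0)·(1.4) + (-2)·(0.4)) / 4 = -1/4 = -0.25
  S[X_3,X_3] = ((-1.6)·(-1.6) + (-1.6)·(-1.6) + (1.4)·(1.4) + (1.4)·(1.4) + (0.4)·(0.4)) / 4 = 9.2/4 = 2.3

S is symmetric (S[j,i] = S[i,j]). Assembling:

S = [[2.3, 0.25, 1.45],
 [0.25, 2.5, -0.25],
 [1.45, -0.25, 2.3]]


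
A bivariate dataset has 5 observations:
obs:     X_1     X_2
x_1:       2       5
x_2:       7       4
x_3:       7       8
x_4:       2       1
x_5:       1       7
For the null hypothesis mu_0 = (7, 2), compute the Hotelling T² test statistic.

Step 1 — sample mean vector:
  mean(X_1) = (2 + 7 + 7 + 2 + 1) / 5 = 19/5 = 3.8
  mean(X_2) = (5 + 4 + 8 + 1 + 7) / 5 = 25/5 = 5
  x̄ = (3.8, 5),  deviation x̄ - mu_0 = (3.8, 5) - (7, 2) = (-3.2, 3).

Step 2 — sample covariance matrix, S[i,j] = (1/(n-1)) · Σ_k (x_{k,i} - mean_i) · (x_{k,j} - mean_j), divisor n-1 = 4:
  S[X_1,X_1] = ((-1.8)·(-1.8) + (3.2)·(3.2) + (3.2)·(3.2) + (-1.8)·(-1.8) + (-2.8)·(-2.8)) / 4 = 34.8/4 = 8.7
  S[X_1,X_2] = ((-1.8)·(0) + (3.2)·(-1) + (3.2)·(3) + (-1.8)·(-4) + (-2.8)·(2)) / 4 = 8/4 = 2
  S[X_2,X_2] = ((0)·(0) + (-1)·(-1) + (3)·(3) + (-4)·(-4) + (2)·(2)) / 4 = 30/4 = 7.5
  S = [[8.7, 2],
 [2, 7.5]].

Step 3 — invert S. det(S) = 8.7·7.5 - (2)² = 61.25.
  S^{-1} = (1/det) · [[d, -b], [-b, a]] = [[0.1224, -0.0327],
 [-0.0327, 0.142]].

Step 4 — quadratic form (x̄ - mu_0)^T · S^{-1} · (x̄ - mu_0):
  S^{-1} · (x̄ - mu_0) = (-0.4898, 0.5306),
  (x̄ - mu_0)^T · [...] = (-3.2)·(-0.4898) + (3)·(0.5306) = 3.1592.

Step 5 — scale by n: T² = 5 · 3.1592 = 15.7959.

T² ≈ 15.7959


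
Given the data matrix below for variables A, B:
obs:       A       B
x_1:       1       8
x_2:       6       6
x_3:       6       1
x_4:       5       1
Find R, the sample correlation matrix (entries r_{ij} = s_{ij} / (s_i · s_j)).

Step 1 — column means:
  mean(A) = (1 + 6 + 6 + 5) / 4 = 18/4 = 4.5
  mean(B) = (8 + 6 + 1 + 1) / 4 = 16/4 = 4

Step 2 — sample variances and covariances s[i,j] = (1/(n-1)) · Σ_k (x_{k,i} - mean_i) · (x_{k,j} - mean_j), with n-1 = 3:
  s[A,A] = ((-3.5)·(-3.5) + (1.5)·(1.5) + (1.5)·(1.5) + (0.5)·(0.5)) / 3 = 17/3 = 5.6667
  s[A,B] = ((-3.5)·(4) + (1.5)·(2) + (1.5)·(-3) + (0.5)·(-3)) / 3 = -17/3 = -5.6667
  s[B,B] = ((4)·(4) + (2)·(2) + (-3)·(-3) + (-3)·(-3)) / 3 = 38/3 = 12.6667
  Sample standard deviations s_i = √(s[i,i]):
  s(A) = √(5.6667) = 2.3805
  s(B) = √(12.6667) = 3.559

Step 3 — r_{ij} = s_{ij} / (s_i · s_j):
  r[A,A] = 1 (diagonal).
  r[A,B] = -5.6667 / (2.3805 · 3.559) = -5.6667 / 8.4722 = -0.6689
  r[B,B] = 1 (diagonal).

R is symmetric with unit diagonal. Assembling:

R = [[1, -0.6689],
 [-0.6689, 1]]


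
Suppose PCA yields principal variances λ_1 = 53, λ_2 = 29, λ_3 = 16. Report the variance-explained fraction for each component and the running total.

Step 1 — total variance = trace(Sigma) = Σ λ_i = 53 + 29 + 16 = 98.

Step 2 — fraction explained by component i = λ_i / Σ λ:
  PC1: 53/98 = 0.5408
  PC2: 29/98 = 0.2959
  PC3: 16/98 = 0.1633

Step 3 — cumulative fraction after k components = (λ_1 + ... + λ_k) / Σ λ:
  k = 1: 53/98 = 0.5408
  k = 2: (53 + 29)/98 = 82/98 = 0.8367
  k = 3: (53 + 29 + 16)/98 = 98/98 = 1

Summary (fraction, with percent):

explained: PC1 0.5408 (54.08%), PC2 0.2959 (29.59%), PC3 0.1633 (16.33%);  cumulative: 0.5408, 0.8367, 1


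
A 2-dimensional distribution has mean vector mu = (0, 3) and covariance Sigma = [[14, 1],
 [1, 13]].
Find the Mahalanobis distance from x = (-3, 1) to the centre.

Step 1 — centre the observation: (x - mu) = (-3, -2).

Step 2 — invert Sigma. det(Sigma) = 14·13 - (1)² = 181.
  Sigma^{-1} = (1/det) · [[d, -b], [-b, a]] = [[0.0718, -0.0055],
 [-0.0055, 0.0773]].

Step 3 — form the quadratic (x - mu)^T · Sigma^{-1} · (x - mu):
  Sigma^{-1} · (x - mu) = (-0.2044, -0.1381).
  (x - mu)^T · [Sigma^{-1} · (x - mu)] = (-3)·(-0.2044) + (-2)·(-0.1381) = 0.8895.

Step 4 — take square root: d = √(0.8895) ≈ 0.9431.

d(x, mu) = √(0.8895) ≈ 0.9431


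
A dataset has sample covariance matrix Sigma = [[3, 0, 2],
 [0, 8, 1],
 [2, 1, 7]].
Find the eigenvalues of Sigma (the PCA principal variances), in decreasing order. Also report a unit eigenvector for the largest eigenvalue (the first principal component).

Step 1 — characteristic polynomial p(λ) = det(λI - Sigma) = λ³ - tr·λ² + c_1·λ - det, where tr = trace, c_1 = sum of the principal 2×2 minors, det = det(Sigma):
  tr = 3 + 8 + 7 = 18,
  c_1 = (3·8 - (0)²) + (3·7 - (2)²) + (8·7 - (1)²) = 24 + 17 + 55 = 96,
  det = 3·(8·7 - (1)²) - (0)·((0)·7 - (1)·(2)) + (2)·((0)·(1) - 8·(2)) = 3·(55) - (0)·(-2) + (2)·(-16) = 133.
  So p(λ) = λ³ - 18λ² + 96λ - 133.
Step 2 — look for an integer root (rational root theorem: any rational root is an integer divisor of 133). Testing λ = 7:
  p(7) = 343 - 882 + 672 - 133 = 0  ✓
  Dividing out (λ - 7): p(λ) = (λ - 7)(λ² - 11λ + 19).
Step 3 — remaining eigenvalues from the quadratic λ² - 11λ + 19 = 0:
  Δ = 11² - 4·19 = 121 - 76 = 45,  λ = (11 ± √45)/2 = (11 ± 6.7082)/2 ≈ 8.8541 or 2.1459.
  Sorted: λ_1 = 8.8541,  λ_2 = 7,  λ_3 = 2.1459  (check: sum = 18 = tr ✓).

Step 4 — unit eigenvector for λ_1 ≈ 8.8541: v spans the null space of (Sigma - λ_1 I), whose rows are
  r_1 = (-5.8541, 0, 2),  r_2 = (0, -0.8541, 1),  r_3 = (2, 1, -1.8541).
  v is orthogonal to every row, so take v ∝ r_1 × r_2 = ((0)·(1) - (2)·(-0.8541), (2)·(0) - (-5.8541)·(1), (-5.8541)·(-0.8541) - (0)·(0)) ≈ (1.7082, 5.8541, 5).
  Let u = (1.7082, 5.8541, 5).
  ||u|| = √((1.7082)² + (5.8541)² + (5)²) = √(62.1885) ≈ 7.886,  v_1 = u/||u|| ≈ (0.2166, 0.7423, 0.634) (||v_1|| = 1).

λ_1 = 8.8541,  λ_2 = 7,  λ_3 = 2.1459;  v_1 ≈ (0.2166, 0.7423, 0.634)


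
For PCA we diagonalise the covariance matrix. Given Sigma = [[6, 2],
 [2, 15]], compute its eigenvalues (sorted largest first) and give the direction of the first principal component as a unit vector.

Step 1 — characteristic polynomial of 2×2 Sigma:
  det(Sigma - λI) = λ² - trace · λ + det = 0.
  trace = 6 + 15 = 21, det = 6·15 - (2)² = 86.
Step 2 — discriminant:
  Δ = trace² - 4·det = 441 - 344 = 97.
Step 3 — eigenvalues:
  λ = (trace ± √Δ)/2 = (21 ± 9.8489)/2,
  λ_1 = 15.4244,  λ_2 = 5.5756.

Step 4 — unit eigenvector for λ_1: solve (Sigma - λ_1 I)v = 0. First row:
  (6 - 15.4244)·v_x + (2)·v_y = 0, i.e. (-9.4244)·v_x + (2)·v_y = 0,
  so v ∝ (b, λ_1 - a) = (2, 9.4244) = u.
  ||u|| = √((2)² + (9.4244)²) = √(92.8199) ≈ 9.6343,
  v_1 = u/||u|| ≈ (0.2076, 0.9782) (||v_1|| = 1).

λ_1 = 15.4244,  λ_2 = 5.5756;  v_1 ≈ (0.2076, 0.9782)


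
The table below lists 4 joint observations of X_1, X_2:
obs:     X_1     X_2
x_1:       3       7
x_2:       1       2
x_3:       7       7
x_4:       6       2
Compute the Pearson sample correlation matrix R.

Step 1 — column means:
  mean(X_1) = (3 + 1 + 7 + 6) / 4 = 17/4 = 4.25
  mean(X_2) = (7 + 2 + 7 + 2) / 4 = 18/4 = 4.5

Step 2 — sample variances and covariances s[i,j] = (1/(n-1)) · Σ_k (x_{k,i} - mean_i) · (x_{k,j} - mean_j), with n-1 = 3:
  s[X_1,X_1] = ((-1.25)·(-1.25) + (-3.25)·(-3.25) + (2.75)·(2.75) + (1.75)·(1.75)) / 3 = 22.75/3 = 7.5833
  s[X_1,X_2] = ((-1.25)·(2.5) + (-3.25)·(-2.5) + (2.75)·(2.5) + (1.75)·(-2.5)) / 3 = 7.5/3 = 2.5
  s[X_2,X_2] = ((2.5)·(2.5) + (-2.5)·(-2.5) + (2.5)·(2.5) + (-2.5)·(-2.5)) / 3 = 25/3 = 8.3333
  Sample standard deviations s_i = √(s[i,i]):
  s(X_1) = √(7.5833) = 2.7538
  s(X_2) = √(8.3333) = 2.8868

Step 3 — r_{ij} = s_{ij} / (s_i · s_j):
  r[X_1,X_1] = 1 (diagonal).
  r[X_1,X_2] = 2.5 / (2.7538 · 2.8868) = 2.5 / 7.9495 = 0.3145
  r[X_2,X_2] = 1 (diagonal).

R is symmetric with unit diagonal. Assembling:

R = [[1, 0.3145],
 [0.3145, 1]]


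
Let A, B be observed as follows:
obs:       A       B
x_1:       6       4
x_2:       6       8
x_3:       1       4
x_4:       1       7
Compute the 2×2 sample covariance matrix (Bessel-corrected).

Step 1 — column means:
  mean(A) = (6 + 6 + 1 + 1) / 4 = 14/4 = 3.5
  mean(B) = (4 + 8 + 4 + 7) / 4 = 23/4 = 5.75

Step 2 — sample covariance S[i,j] = (1/(n-1)) · Σ_k (x_{k,i} - mean_i) · (x_{k,j} - mean_j), with n-1 = 3.
  S[A,A] = ((2.5)·(2.5) + (2.5)·(2.5) + (-2.5)·(-2.5) + (-2.5)·(-2.5)) / 3 = 25/3 = 8.3333
  S[A,B] = ((2.5)·(-1.75) + (2.5)·(2.25) + (-2.5)·(-1.75) + (-2.5)·(1.25)) / 3 = 2.5/3 = 0.8333
  S[B,B] = ((-1.75)·(-1.75) + (2.25)·(2.25) + (-1.75)·(-1.75) + (1.25)·(1.25)) / 3 = 12.75/3 = 4.25

S is symmetric (S[j,i] = S[i,j]). Assembling:

S = [[8.3333, 0.8333],
 [0.8333, 4.25]]


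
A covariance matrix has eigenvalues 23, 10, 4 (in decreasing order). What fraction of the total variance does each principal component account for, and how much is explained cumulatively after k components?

Step 1 — total variance = trace(Sigma) = Σ λ_i = 23 + 10 + 4 = 37.

Step 2 — fraction explained by component i = λ_i / Σ λ:
  PC1: 23/37 = 0.6216
  PC2: 10/37 = 0.2703
  PC3: 4/37 = 0.1081

Step 3 — cumulative fraction after k components = (λ_1 + ... + λ_k) / Σ λ:
  k = 1: 23/37 = 0.6216
  k = 2: (23 + 10)/37 = 33/37 = 0.8919
  k = 3: (23 + 10 + 4)/37 = 37/37 = 1

Summary (fraction, with percent):

explained: PC1 0.6216 (62.16%), PC2 0.2703 (27.03%), PC3 0.1081 (10.81%);  cumulative: 0.6216, 0.8919, 1


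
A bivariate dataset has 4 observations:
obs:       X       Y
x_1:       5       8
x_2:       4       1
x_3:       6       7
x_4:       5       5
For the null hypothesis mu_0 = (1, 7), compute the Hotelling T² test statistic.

Step 1 — sample mean vector:
  mean(X) = (5 + 4 + 6 + 5) / 4 = 20/4 = 5
  mean(Y) = (8 + 1 + 7 + 5) / 4 = 21/4 = 5.25
  x̄ = (5, 5.25),  deviation x̄ - mu_0 = (5, 5.25) - (1, 7) = (4, -1.75).

Step 2 — sample covariance matrix, S[i,j] = (1/(n-1)) · Σ_k (x_{k,i} - mean_i) · (x_{k,j} - mean_j), divisor n-1 = 3:
  S[X,X] = ((0)·(0) + (-1)·(-1) + (1)·(1) + (0)·(0)) / 3 = 2/3 = 0.6667
  S[X,Y] = ((0)·(2.75) + (-1)·(-4.25) + (1)·(1.75) + (0)·(-0.25)) / 3 = 6/3 = 2
  S[Y,Y] = ((2.75)·(2.75) + (-4.25)·(-4.25) + (1.75)·(1.75) + (-0.25)·(-0.25)) / 3 = 28.75/3 = 9.5833
  S = [[0.6667, 2],
 [2, 9.5833]].

Step 3 — invert S. det(S) = 0.6667·9.5833 - (2)² = 2.3889.
  S^{-1} = (1/det) · [[d, -b], [-b, a]] = [[4.0116, -0.8372],
 [-0.8372, 0.2791]].

Step 4 — quadratic form (x̄ - mu_0)^T · S^{-1} · (x̄ - mu_0):
  S^{-1} · (x̄ - mu_0) = (17.5116, -3.8372),
  (x̄ - mu_0)^T · [...] = (4)·(17.5116) + (-1.75)·(-3.8372) = 76.7616.

Step 5 — scale by n: T² = 4 · 76.7616 = 307.0465.

T² ≈ 307.0465


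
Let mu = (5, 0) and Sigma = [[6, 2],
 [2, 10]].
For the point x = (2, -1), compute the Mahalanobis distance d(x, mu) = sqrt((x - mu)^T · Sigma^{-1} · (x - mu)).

Step 1 — centre the observation: (x - mu) = (-3, -1).

Step 2 — invert Sigma. det(Sigma) = 6·10 - (2)² = 56.
  Sigma^{-1} = (1/det) · [[d, -b], [-b, a]] = [[0.1786, -0.0357],
 [-0.0357, 0.1071]].

Step 3 — form the quadratic (x - mu)^T · Sigma^{-1} · (x - mu):
  Sigma^{-1} · (x - mu) = (-0.5, 0).
  (x - mu)^T · [Sigma^{-1} · (x - mu)] = (-3)·(-0.5) + (-1)·(0) = 1.5.

Step 4 — take square root: d = √(1.5) ≈ 1.2247.

d(x, mu) = √(1.5) ≈ 1.2247


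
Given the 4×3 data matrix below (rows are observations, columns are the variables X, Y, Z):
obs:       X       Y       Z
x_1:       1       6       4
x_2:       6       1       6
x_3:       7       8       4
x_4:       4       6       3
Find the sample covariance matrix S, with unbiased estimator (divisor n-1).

Step 1 — column means:
  mean(X) = (1 + 6 + 7 + 4) / 4 = 18/4 = 4.5
  mean(Y) = (6 + 1 + 8 + 6) / 4 = 21/4 = 5.25
  mean(Z) = (4 + 6 + 4 + 3) / 4 = 17/4 = 4.25

Step 2 — sample covariance S[i,j] = (1/(n-1)) · Σ_k (x_{k,i} - mean_i) · (x_{k,j} - mean_j), with n-1 = 3.
  S[X,X] = ((-3.5)·(-3.5) + (1.5)·(1.5) + (2.5)·(2.5) + (-0.5)·(-0.5)) / 3 = 21/3 = 7
  S[X,Y] = ((-3.5)·(0.75) + (1.5)·(-4.25) + (2.5)·(2.75) + (-0.5)·(0.75)) / 3 = -2.5/3 = -0.8333
  S[X,Z] = ((-3.5)·(-0.25) + (1.5)·(1.75) + (2.5)·(-0.25) + (-0.5)·(-1.25)) / 3 = 3.5/3 = 1.1667
  S[Y,Y] = ((0.75)·(0.75) + (-4.25)·(-4.25) + (2.75)·(2.75) + (0.75)·(0.75)) / 3 = 26.75/3 = 8.9167
  S[Y,Z] = ((0.75)·(-0.25) + (-4.25)·(1.75) + (2.75)·(-0.25) + (0.75)·(-1.25)) / 3 = -9.25/3 = -3.0833
  S[Z,Z] = ((-0.25)·(-0.25) + (1.75)·(1.75) + (-0.25)·(-0.25) + (-1.25)·(-1.25)) / 3 = 4.75/3 = 1.5833

S is symmetric (S[j,i] = S[i,j]). Assembling:

S = [[7, -0.8333, 1.1667],
 [-0.8333, 8.9167, -3.0833],
 [1.1667, -3.0833, 1.5833]]


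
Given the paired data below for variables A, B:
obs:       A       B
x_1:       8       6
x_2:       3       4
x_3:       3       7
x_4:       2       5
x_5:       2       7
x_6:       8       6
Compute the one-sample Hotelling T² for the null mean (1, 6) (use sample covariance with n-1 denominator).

Step 1 — sample mean vector:
  mean(A) = (8 + 3 + 3 + 2 + 2 + 8) / 6 = 26/6 = 4.3333
  mean(B) = (6 + 4 + 7 + 5 + 7 + 6) / 6 = 35/6 = 5.8333
  x̄ = (4.3333, 5.8333),  deviation x̄ - mu_0 = (4.3333, 5.8333) - (1, 6) = (3.3333, -0.1667).

Step 2 — sample covariance matrix, S[i,j] = (1/(n-1)) · Σ_k (x_{k,i} - mean_i) · (x_{k,j} - mean_j), divisor n-1 = 5:
  S[A,A] = ((3.6667)·(3.6667) + (-1.3333)·(-1.3333) + (-1.3333)·(-1.3333) + (-2.3333)·(-2.3333) + (-2.3333)·(-2.3333) + (3.6667)·(3.6667)) / 5 = 41.3333/5 = 8.2667
  S[A,B] = ((3.6667)·(0.1667) + (-1.3333)·(-1.8333) + (-1.3333)·(1.1667) + (-2.3333)·(-0.8333) + (-2.3333)·(1.1667) + (3.6667)·(0.1667)) / 5 = 1.3333/5 = 0.2667
  S[B,B] = ((0.1667)·(0.1667) + (-1.8333)·(-1.8333) + (1.1667)·(1.1667) + (-0.8333)·(-0.8333) + (1.1667)·(1.1667) + (0.1667)·(0.1667)) / 5 = 6.8333/5 = 1.3667
  S = [[8.2667, 0.2667],
 [0.2667, 1.3667]].

Step 3 — invert S. det(S) = 8.2667·1.3667 - (0.2667)² = 11.2267.
  S^{-1} = (1/det) · [[d, -b], [-b, a]] = [[0.1217, -0.0238],
 [-0.0238, 0.7363]].

Step 4 — quadratic form (x̄ - mu_0)^T · S^{-1} · (x̄ - mu_0):
  S^{-1} · (x̄ - mu_0) = (0.4097, -0.2019),
  (x̄ - mu_0)^T · [...] = (3.3333)·(0.4097) + (-0.1667)·(-0.2019) = 1.3994.

Step 5 — scale by n: T² = 6 · 1.3994 = 8.3967.

T² ≈ 8.3967
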